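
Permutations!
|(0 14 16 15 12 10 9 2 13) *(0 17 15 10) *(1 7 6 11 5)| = |(0 14 16 10 9 2 13 17 15 12)(1 7 6 11 5)| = 10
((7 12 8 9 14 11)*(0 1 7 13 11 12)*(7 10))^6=(0 10)(1 7)(8 14)(9 12)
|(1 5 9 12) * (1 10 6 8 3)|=8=|(1 5 9 12 10 6 8 3)|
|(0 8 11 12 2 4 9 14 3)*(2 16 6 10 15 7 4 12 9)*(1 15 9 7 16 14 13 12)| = 16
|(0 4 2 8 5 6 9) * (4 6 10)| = |(0 6 9)(2 8 5 10 4)| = 15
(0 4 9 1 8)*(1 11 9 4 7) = (0 7 1 8)(9 11) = [7, 8, 2, 3, 4, 5, 6, 1, 0, 11, 10, 9]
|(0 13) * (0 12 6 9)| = |(0 13 12 6 9)| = 5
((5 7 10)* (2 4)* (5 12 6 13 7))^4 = (6 12 10 7 13) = ((2 4)(6 13 7 10 12))^4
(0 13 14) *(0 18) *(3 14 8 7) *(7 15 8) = [13, 1, 2, 14, 4, 5, 6, 3, 15, 9, 10, 11, 12, 7, 18, 8, 16, 17, 0] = (0 13 7 3 14 18)(8 15)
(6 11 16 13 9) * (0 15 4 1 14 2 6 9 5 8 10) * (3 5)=(0 15 4 1 14 2 6 11 16 13 3 5 8 10)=[15, 14, 6, 5, 1, 8, 11, 7, 10, 9, 0, 16, 12, 3, 2, 4, 13]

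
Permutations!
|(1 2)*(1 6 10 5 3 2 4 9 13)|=20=|(1 4 9 13)(2 6 10 5 3)|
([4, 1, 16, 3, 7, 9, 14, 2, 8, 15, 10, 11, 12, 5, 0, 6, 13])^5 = [13, 1, 15, 3, 5, 0, 2, 9, 8, 4, 10, 11, 12, 14, 16, 7, 6]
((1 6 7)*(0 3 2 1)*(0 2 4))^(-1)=((0 3 4)(1 6 7 2))^(-1)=(0 4 3)(1 2 7 6)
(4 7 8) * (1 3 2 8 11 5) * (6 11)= (1 3 2 8 4 7 6 11 5)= [0, 3, 8, 2, 7, 1, 11, 6, 4, 9, 10, 5]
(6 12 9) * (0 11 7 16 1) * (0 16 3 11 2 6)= (0 2 6 12 9)(1 16)(3 11 7)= [2, 16, 6, 11, 4, 5, 12, 3, 8, 0, 10, 7, 9, 13, 14, 15, 1]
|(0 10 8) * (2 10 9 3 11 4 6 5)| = |(0 9 3 11 4 6 5 2 10 8)| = 10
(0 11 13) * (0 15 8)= [11, 1, 2, 3, 4, 5, 6, 7, 0, 9, 10, 13, 12, 15, 14, 8]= (0 11 13 15 8)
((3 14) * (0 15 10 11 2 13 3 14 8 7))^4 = ((0 15 10 11 2 13 3 8 7))^4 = (0 2 7 11 8 10 3 15 13)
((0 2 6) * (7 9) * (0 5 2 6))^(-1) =((0 6 5 2)(7 9))^(-1) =(0 2 5 6)(7 9)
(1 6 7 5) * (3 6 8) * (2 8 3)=[0, 3, 8, 6, 4, 1, 7, 5, 2]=(1 3 6 7 5)(2 8)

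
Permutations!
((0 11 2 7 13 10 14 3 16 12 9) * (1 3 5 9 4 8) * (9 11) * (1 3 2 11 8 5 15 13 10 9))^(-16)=(0 2 10 15 9 1 7 14 13)(3 12 5)(4 8 16)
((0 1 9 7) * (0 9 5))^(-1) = (0 5 1)(7 9)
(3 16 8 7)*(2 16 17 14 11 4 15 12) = (2 16 8 7 3 17 14 11 4 15 12) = [0, 1, 16, 17, 15, 5, 6, 3, 7, 9, 10, 4, 2, 13, 11, 12, 8, 14]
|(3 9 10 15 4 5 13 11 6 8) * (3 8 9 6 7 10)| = 21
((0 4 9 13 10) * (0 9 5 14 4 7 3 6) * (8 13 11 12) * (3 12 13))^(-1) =(0 6 3 8 12 7)(4 14 5)(9 10 13 11)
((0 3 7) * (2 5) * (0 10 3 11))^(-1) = (0 11)(2 5)(3 10 7)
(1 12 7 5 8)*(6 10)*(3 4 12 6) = (1 6 10 3 4 12 7 5 8) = [0, 6, 2, 4, 12, 8, 10, 5, 1, 9, 3, 11, 7]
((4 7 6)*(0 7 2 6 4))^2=(0 4 6 7 2)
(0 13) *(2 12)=(0 13)(2 12)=[13, 1, 12, 3, 4, 5, 6, 7, 8, 9, 10, 11, 2, 0]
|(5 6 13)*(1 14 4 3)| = |(1 14 4 3)(5 6 13)| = 12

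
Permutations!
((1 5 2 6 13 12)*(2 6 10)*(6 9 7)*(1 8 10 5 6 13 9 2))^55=(1 10 8 12 13 7 9 6)(2 5)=((1 6 9 7 13 12 8 10)(2 5))^55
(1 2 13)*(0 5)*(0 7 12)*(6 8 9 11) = [5, 2, 13, 3, 4, 7, 8, 12, 9, 11, 10, 6, 0, 1] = (0 5 7 12)(1 2 13)(6 8 9 11)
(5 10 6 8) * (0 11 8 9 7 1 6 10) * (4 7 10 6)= (0 11 8 5)(1 4 7)(6 9 10)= [11, 4, 2, 3, 7, 0, 9, 1, 5, 10, 6, 8]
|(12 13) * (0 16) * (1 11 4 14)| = |(0 16)(1 11 4 14)(12 13)| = 4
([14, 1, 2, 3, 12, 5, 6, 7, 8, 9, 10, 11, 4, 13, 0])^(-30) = [0, 1, 2, 3, 4, 5, 6, 7, 8, 9, 10, 11, 12, 13, 14]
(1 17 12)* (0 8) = (0 8)(1 17 12) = [8, 17, 2, 3, 4, 5, 6, 7, 0, 9, 10, 11, 1, 13, 14, 15, 16, 12]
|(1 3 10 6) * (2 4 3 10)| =3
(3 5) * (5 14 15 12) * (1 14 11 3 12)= (1 14 15)(3 11)(5 12)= [0, 14, 2, 11, 4, 12, 6, 7, 8, 9, 10, 3, 5, 13, 15, 1]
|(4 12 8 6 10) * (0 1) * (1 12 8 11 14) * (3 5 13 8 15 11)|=|(0 12 3 5 13 8 6 10 4 15 11 14 1)|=13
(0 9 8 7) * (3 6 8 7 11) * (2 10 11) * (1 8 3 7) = (0 9 1 8 2 10 11 7)(3 6) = [9, 8, 10, 6, 4, 5, 3, 0, 2, 1, 11, 7]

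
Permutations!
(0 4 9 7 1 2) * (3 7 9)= (9)(0 4 3 7 1 2)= [4, 2, 0, 7, 3, 5, 6, 1, 8, 9]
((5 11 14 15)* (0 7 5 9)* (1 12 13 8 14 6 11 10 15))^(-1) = (0 9 15 10 5 7)(1 14 8 13 12)(6 11) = ((0 7 5 10 15 9)(1 12 13 8 14)(6 11))^(-1)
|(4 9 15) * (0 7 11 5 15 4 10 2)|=|(0 7 11 5 15 10 2)(4 9)|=14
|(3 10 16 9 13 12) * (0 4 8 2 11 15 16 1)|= |(0 4 8 2 11 15 16 9 13 12 3 10 1)|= 13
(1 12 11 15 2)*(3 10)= (1 12 11 15 2)(3 10)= [0, 12, 1, 10, 4, 5, 6, 7, 8, 9, 3, 15, 11, 13, 14, 2]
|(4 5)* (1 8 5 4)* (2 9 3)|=3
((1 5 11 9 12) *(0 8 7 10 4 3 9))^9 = ((0 8 7 10 4 3 9 12 1 5 11))^9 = (0 5 12 3 10 8 11 1 9 4 7)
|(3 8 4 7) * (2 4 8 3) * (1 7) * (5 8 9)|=12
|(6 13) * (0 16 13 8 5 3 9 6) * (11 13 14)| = |(0 16 14 11 13)(3 9 6 8 5)| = 5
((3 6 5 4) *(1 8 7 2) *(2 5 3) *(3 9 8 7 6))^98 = (1 4 7 2 5)(6 8 9)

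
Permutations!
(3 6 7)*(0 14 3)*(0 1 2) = (0 14 3 6 7 1 2) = [14, 2, 0, 6, 4, 5, 7, 1, 8, 9, 10, 11, 12, 13, 3]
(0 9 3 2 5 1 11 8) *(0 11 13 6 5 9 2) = (0 2 9 3)(1 13 6 5)(8 11) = [2, 13, 9, 0, 4, 1, 5, 7, 11, 3, 10, 8, 12, 6]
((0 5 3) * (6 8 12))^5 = ((0 5 3)(6 8 12))^5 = (0 3 5)(6 12 8)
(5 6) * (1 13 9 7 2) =(1 13 9 7 2)(5 6) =[0, 13, 1, 3, 4, 6, 5, 2, 8, 7, 10, 11, 12, 9]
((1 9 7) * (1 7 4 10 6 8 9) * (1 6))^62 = (1 8 4)(6 9 10)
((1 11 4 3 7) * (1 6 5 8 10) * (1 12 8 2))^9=(12)(1 11 4 3 7 6 5 2)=((1 11 4 3 7 6 5 2)(8 10 12))^9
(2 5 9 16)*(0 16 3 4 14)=(0 16 2 5 9 3 4 14)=[16, 1, 5, 4, 14, 9, 6, 7, 8, 3, 10, 11, 12, 13, 0, 15, 2]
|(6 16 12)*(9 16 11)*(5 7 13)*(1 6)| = |(1 6 11 9 16 12)(5 7 13)| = 6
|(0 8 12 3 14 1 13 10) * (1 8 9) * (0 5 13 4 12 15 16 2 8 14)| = |(0 9 1 4 12 3)(2 8 15 16)(5 13 10)| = 12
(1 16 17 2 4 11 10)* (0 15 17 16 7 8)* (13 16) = [15, 7, 4, 3, 11, 5, 6, 8, 0, 9, 1, 10, 12, 16, 14, 17, 13, 2] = (0 15 17 2 4 11 10 1 7 8)(13 16)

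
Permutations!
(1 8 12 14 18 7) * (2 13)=(1 8 12 14 18 7)(2 13)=[0, 8, 13, 3, 4, 5, 6, 1, 12, 9, 10, 11, 14, 2, 18, 15, 16, 17, 7]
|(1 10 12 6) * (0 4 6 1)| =|(0 4 6)(1 10 12)| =3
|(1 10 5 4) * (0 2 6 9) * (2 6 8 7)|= 12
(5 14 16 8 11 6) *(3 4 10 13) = (3 4 10 13)(5 14 16 8 11 6) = [0, 1, 2, 4, 10, 14, 5, 7, 11, 9, 13, 6, 12, 3, 16, 15, 8]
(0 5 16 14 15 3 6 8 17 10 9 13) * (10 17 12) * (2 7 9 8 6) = (17)(0 5 16 14 15 3 2 7 9 13)(8 12 10) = [5, 1, 7, 2, 4, 16, 6, 9, 12, 13, 8, 11, 10, 0, 15, 3, 14, 17]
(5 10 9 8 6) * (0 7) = (0 7)(5 10 9 8 6) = [7, 1, 2, 3, 4, 10, 5, 0, 6, 8, 9]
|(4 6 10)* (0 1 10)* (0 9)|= 6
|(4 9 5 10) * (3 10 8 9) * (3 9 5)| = 4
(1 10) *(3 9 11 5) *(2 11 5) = (1 10)(2 11)(3 9 5) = [0, 10, 11, 9, 4, 3, 6, 7, 8, 5, 1, 2]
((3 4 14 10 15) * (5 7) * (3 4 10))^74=((3 10 15 4 14)(5 7))^74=(3 14 4 15 10)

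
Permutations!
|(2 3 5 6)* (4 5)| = |(2 3 4 5 6)| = 5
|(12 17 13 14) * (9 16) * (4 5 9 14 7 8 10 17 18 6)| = |(4 5 9 16 14 12 18 6)(7 8 10 17 13)| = 40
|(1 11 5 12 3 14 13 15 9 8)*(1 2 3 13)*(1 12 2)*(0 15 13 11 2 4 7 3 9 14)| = |(0 15 14 12 11 5 4 7 3)(1 2 9 8)| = 36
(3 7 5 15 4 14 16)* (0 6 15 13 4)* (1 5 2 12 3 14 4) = (0 6 15)(1 5 13)(2 12 3 7)(14 16) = [6, 5, 12, 7, 4, 13, 15, 2, 8, 9, 10, 11, 3, 1, 16, 0, 14]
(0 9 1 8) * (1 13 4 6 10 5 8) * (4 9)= (0 4 6 10 5 8)(9 13)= [4, 1, 2, 3, 6, 8, 10, 7, 0, 13, 5, 11, 12, 9]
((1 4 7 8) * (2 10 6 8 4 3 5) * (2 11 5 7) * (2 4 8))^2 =(11)(1 7)(2 6 10)(3 8)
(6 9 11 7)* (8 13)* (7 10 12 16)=(6 9 11 10 12 16 7)(8 13)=[0, 1, 2, 3, 4, 5, 9, 6, 13, 11, 12, 10, 16, 8, 14, 15, 7]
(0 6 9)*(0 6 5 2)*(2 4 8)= (0 5 4 8 2)(6 9)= [5, 1, 0, 3, 8, 4, 9, 7, 2, 6]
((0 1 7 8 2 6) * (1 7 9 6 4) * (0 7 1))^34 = ((0 1 9 6 7 8 2 4))^34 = (0 9 7 2)(1 6 8 4)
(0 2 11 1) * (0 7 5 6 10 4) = [2, 7, 11, 3, 0, 6, 10, 5, 8, 9, 4, 1] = (0 2 11 1 7 5 6 10 4)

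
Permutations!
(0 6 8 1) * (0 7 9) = (0 6 8 1 7 9) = [6, 7, 2, 3, 4, 5, 8, 9, 1, 0]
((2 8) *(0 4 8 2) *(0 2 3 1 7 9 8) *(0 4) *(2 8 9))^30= (9)(1 2)(3 7)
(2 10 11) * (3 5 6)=[0, 1, 10, 5, 4, 6, 3, 7, 8, 9, 11, 2]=(2 10 11)(3 5 6)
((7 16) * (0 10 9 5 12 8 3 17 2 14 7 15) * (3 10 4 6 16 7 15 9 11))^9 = ((0 4 6 16 9 5 12 8 10 11 3 17 2 14 15))^9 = (0 11 16 2 12)(3 9 14 8 4)(5 15 10 6 17)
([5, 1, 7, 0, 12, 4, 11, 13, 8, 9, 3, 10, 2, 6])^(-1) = (0 3 10 11 6 13 7 2 12 4 5)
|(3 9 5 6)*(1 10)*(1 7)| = 12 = |(1 10 7)(3 9 5 6)|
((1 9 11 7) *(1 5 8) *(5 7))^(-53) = ((1 9 11 5 8))^(-53) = (1 11 8 9 5)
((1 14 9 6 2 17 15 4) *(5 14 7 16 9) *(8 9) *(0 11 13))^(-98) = ((0 11 13)(1 7 16 8 9 6 2 17 15 4)(5 14))^(-98) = (0 11 13)(1 16 9 2 15)(4 7 8 6 17)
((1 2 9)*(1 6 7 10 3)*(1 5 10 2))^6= (10)(2 6)(7 9)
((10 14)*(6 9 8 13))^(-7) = (6 9 8 13)(10 14)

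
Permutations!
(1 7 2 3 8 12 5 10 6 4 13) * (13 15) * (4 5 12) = (1 7 2 3 8 4 15 13)(5 10 6) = [0, 7, 3, 8, 15, 10, 5, 2, 4, 9, 6, 11, 12, 1, 14, 13]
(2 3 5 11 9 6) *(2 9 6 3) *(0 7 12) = (0 7 12)(3 5 11 6 9) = [7, 1, 2, 5, 4, 11, 9, 12, 8, 3, 10, 6, 0]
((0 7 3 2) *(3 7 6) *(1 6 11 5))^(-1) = ((0 11 5 1 6 3 2))^(-1) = (0 2 3 6 1 5 11)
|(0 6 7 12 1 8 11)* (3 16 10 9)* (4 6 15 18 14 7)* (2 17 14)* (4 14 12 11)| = |(0 15 18 2 17 12 1 8 4 6 14 7 11)(3 16 10 9)| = 52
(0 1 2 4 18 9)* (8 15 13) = (0 1 2 4 18 9)(8 15 13) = [1, 2, 4, 3, 18, 5, 6, 7, 15, 0, 10, 11, 12, 8, 14, 13, 16, 17, 9]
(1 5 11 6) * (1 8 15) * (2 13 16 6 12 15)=(1 5 11 12 15)(2 13 16 6 8)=[0, 5, 13, 3, 4, 11, 8, 7, 2, 9, 10, 12, 15, 16, 14, 1, 6]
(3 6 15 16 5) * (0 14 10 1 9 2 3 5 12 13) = (0 14 10 1 9 2 3 6 15 16 12 13) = [14, 9, 3, 6, 4, 5, 15, 7, 8, 2, 1, 11, 13, 0, 10, 16, 12]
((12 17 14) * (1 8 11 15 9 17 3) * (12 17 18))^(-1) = ((1 8 11 15 9 18 12 3)(14 17))^(-1) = (1 3 12 18 9 15 11 8)(14 17)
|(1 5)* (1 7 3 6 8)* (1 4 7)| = 10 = |(1 5)(3 6 8 4 7)|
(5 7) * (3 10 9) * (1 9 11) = (1 9 3 10 11)(5 7) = [0, 9, 2, 10, 4, 7, 6, 5, 8, 3, 11, 1]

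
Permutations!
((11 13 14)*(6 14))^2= (6 11)(13 14)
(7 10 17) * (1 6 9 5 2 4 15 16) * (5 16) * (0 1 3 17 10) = (0 1 6 9 16 3 17 7)(2 4 15 5) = [1, 6, 4, 17, 15, 2, 9, 0, 8, 16, 10, 11, 12, 13, 14, 5, 3, 7]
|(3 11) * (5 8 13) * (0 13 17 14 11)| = |(0 13 5 8 17 14 11 3)| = 8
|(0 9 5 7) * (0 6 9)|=|(5 7 6 9)|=4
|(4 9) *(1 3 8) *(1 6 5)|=10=|(1 3 8 6 5)(4 9)|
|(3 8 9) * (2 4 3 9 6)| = |(9)(2 4 3 8 6)| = 5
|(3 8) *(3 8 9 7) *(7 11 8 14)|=6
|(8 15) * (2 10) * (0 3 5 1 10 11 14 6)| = 18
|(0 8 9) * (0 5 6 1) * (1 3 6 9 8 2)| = |(0 2 1)(3 6)(5 9)| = 6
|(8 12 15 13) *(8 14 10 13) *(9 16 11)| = |(8 12 15)(9 16 11)(10 13 14)| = 3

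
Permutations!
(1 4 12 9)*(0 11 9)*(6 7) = [11, 4, 2, 3, 12, 5, 7, 6, 8, 1, 10, 9, 0] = (0 11 9 1 4 12)(6 7)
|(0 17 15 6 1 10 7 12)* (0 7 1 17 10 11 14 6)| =|(0 10 1 11 14 6 17 15)(7 12)| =8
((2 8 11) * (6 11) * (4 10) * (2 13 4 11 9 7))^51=((2 8 6 9 7)(4 10 11 13))^51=(2 8 6 9 7)(4 13 11 10)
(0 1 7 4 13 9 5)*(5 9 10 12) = (0 1 7 4 13 10 12 5) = [1, 7, 2, 3, 13, 0, 6, 4, 8, 9, 12, 11, 5, 10]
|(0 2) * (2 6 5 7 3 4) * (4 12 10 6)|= |(0 4 2)(3 12 10 6 5 7)|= 6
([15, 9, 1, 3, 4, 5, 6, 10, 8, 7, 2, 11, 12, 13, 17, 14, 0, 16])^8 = [17, 10, 7, 3, 4, 5, 6, 1, 8, 2, 9, 11, 12, 13, 0, 16, 14, 15]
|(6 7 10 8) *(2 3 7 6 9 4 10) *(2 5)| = 4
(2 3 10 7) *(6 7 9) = [0, 1, 3, 10, 4, 5, 7, 2, 8, 6, 9] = (2 3 10 9 6 7)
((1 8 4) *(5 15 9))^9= (15)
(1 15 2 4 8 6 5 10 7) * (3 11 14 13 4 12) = (1 15 2 12 3 11 14 13 4 8 6 5 10 7) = [0, 15, 12, 11, 8, 10, 5, 1, 6, 9, 7, 14, 3, 4, 13, 2]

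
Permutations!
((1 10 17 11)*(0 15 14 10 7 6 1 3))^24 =(0 10 3 14 11 15 17)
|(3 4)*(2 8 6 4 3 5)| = |(2 8 6 4 5)| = 5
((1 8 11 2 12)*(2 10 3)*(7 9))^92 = ((1 8 11 10 3 2 12)(7 9))^92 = (1 8 11 10 3 2 12)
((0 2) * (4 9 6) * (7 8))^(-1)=(0 2)(4 6 9)(7 8)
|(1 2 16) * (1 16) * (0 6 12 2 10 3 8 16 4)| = 10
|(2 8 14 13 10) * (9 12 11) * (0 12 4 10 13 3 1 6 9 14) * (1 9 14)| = |(0 12 11 1 6 14 3 9 4 10 2 8)| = 12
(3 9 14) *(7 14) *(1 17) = [0, 17, 2, 9, 4, 5, 6, 14, 8, 7, 10, 11, 12, 13, 3, 15, 16, 1] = (1 17)(3 9 7 14)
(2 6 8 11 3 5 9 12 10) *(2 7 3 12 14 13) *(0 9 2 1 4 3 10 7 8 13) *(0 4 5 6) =(0 9 14 4 3 6 13 1 5 2)(7 10 8 11 12) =[9, 5, 0, 6, 3, 2, 13, 10, 11, 14, 8, 12, 7, 1, 4]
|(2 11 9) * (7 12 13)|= 3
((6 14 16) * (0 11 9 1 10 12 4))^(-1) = (0 4 12 10 1 9 11)(6 16 14)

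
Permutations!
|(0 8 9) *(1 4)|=6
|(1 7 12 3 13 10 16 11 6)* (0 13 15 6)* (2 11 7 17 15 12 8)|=|(0 13 10 16 7 8 2 11)(1 17 15 6)(3 12)|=8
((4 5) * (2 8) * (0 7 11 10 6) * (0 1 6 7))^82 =((1 6)(2 8)(4 5)(7 11 10))^82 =(7 11 10)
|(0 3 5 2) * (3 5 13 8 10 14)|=15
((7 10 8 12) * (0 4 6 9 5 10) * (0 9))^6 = ((0 4 6)(5 10 8 12 7 9))^6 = (12)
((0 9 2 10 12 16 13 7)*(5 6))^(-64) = ((0 9 2 10 12 16 13 7)(5 6))^(-64) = (16)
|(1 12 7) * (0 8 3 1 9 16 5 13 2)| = 11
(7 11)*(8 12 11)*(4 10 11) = (4 10 11 7 8 12) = [0, 1, 2, 3, 10, 5, 6, 8, 12, 9, 11, 7, 4]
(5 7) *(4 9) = (4 9)(5 7) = [0, 1, 2, 3, 9, 7, 6, 5, 8, 4]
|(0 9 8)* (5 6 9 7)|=6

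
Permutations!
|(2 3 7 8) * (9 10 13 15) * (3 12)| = 20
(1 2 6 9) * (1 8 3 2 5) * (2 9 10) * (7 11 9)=(1 5)(2 6 10)(3 7 11 9 8)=[0, 5, 6, 7, 4, 1, 10, 11, 3, 8, 2, 9]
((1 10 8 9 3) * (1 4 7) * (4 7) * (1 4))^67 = (1 3 10 7 8 4 9)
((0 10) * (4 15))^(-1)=(0 10)(4 15)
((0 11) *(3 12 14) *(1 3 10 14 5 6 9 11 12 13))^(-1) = ((0 12 5 6 9 11)(1 3 13)(10 14))^(-1) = (0 11 9 6 5 12)(1 13 3)(10 14)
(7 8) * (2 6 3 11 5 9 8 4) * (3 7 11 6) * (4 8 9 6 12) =[0, 1, 3, 12, 2, 6, 7, 8, 11, 9, 10, 5, 4] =(2 3 12 4)(5 6 7 8 11)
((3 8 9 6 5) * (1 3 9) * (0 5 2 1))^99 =(0 6 3 5 2 8 9 1)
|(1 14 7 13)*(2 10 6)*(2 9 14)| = |(1 2 10 6 9 14 7 13)| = 8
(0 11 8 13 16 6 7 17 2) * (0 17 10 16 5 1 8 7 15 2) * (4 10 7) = (0 11 4 10 16 6 15 2 17)(1 8 13 5) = [11, 8, 17, 3, 10, 1, 15, 7, 13, 9, 16, 4, 12, 5, 14, 2, 6, 0]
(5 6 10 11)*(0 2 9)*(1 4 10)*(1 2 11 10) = (0 11 5 6 2 9)(1 4) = [11, 4, 9, 3, 1, 6, 2, 7, 8, 0, 10, 5]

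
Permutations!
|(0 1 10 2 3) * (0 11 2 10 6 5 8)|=15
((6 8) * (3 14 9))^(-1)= (3 9 14)(6 8)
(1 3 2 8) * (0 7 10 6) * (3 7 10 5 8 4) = (0 10 6)(1 7 5 8)(2 4 3) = [10, 7, 4, 2, 3, 8, 0, 5, 1, 9, 6]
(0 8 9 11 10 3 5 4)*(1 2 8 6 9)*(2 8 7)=(0 6 9 11 10 3 5 4)(1 8)(2 7)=[6, 8, 7, 5, 0, 4, 9, 2, 1, 11, 3, 10]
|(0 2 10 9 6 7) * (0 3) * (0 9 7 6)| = |(0 2 10 7 3 9)| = 6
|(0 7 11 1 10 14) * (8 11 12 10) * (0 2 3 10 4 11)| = 28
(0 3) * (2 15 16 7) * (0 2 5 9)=(0 3 2 15 16 7 5 9)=[3, 1, 15, 2, 4, 9, 6, 5, 8, 0, 10, 11, 12, 13, 14, 16, 7]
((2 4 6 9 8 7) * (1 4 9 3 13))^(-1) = (1 13 3 6 4)(2 7 8 9)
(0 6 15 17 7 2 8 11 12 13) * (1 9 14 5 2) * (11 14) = (0 6 15 17 7 1 9 11 12 13)(2 8 14 5) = [6, 9, 8, 3, 4, 2, 15, 1, 14, 11, 10, 12, 13, 0, 5, 17, 16, 7]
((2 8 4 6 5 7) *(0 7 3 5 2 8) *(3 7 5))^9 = (0 7 4 2 5 8 6)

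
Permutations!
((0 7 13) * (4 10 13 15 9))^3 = ((0 7 15 9 4 10 13))^3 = (0 9 13 15 10 7 4)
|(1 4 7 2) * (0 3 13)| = 12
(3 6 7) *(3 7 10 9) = (3 6 10 9) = [0, 1, 2, 6, 4, 5, 10, 7, 8, 3, 9]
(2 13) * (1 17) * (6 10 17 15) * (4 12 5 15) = (1 4 12 5 15 6 10 17)(2 13) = [0, 4, 13, 3, 12, 15, 10, 7, 8, 9, 17, 11, 5, 2, 14, 6, 16, 1]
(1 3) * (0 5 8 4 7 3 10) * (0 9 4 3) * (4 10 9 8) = (0 5 4 7)(1 9 10 8 3) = [5, 9, 2, 1, 7, 4, 6, 0, 3, 10, 8]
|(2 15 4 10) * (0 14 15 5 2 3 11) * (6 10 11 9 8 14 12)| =22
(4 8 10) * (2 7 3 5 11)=(2 7 3 5 11)(4 8 10)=[0, 1, 7, 5, 8, 11, 6, 3, 10, 9, 4, 2]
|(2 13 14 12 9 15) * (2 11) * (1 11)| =8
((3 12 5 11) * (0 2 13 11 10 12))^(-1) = (0 3 11 13 2)(5 12 10) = ((0 2 13 11 3)(5 10 12))^(-1)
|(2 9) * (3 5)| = |(2 9)(3 5)| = 2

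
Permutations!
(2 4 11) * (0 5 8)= (0 5 8)(2 4 11)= [5, 1, 4, 3, 11, 8, 6, 7, 0, 9, 10, 2]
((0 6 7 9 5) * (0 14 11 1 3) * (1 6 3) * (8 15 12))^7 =(0 3)(5 14 11 6 7 9)(8 15 12)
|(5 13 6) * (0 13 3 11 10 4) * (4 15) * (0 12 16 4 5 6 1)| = 15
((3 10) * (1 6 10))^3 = ((1 6 10 3))^3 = (1 3 10 6)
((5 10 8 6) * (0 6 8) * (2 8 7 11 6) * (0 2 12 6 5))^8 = (0 6 12)(2 7 5)(8 11 10)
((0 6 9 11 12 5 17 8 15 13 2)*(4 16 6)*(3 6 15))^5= ((0 4 16 15 13 2)(3 6 9 11 12 5 17 8))^5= (0 2 13 15 16 4)(3 5 9 8 12 6 17 11)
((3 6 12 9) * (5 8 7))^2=(3 12)(5 7 8)(6 9)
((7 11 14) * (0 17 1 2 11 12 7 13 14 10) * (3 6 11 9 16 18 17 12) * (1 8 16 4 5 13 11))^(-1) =(0 10 11 14 13 5 4 9 2 1 6 3 7 12)(8 17 18 16)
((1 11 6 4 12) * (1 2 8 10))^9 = (1 11 6 4 12 2 8 10)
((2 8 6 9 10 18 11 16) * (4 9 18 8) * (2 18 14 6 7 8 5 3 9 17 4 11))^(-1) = (2 18 16 11)(3 5 10 9)(4 17)(6 14)(7 8)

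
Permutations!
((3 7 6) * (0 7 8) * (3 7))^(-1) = (0 8 3)(6 7)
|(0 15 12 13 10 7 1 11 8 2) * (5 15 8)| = 24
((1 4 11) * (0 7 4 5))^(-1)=((0 7 4 11 1 5))^(-1)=(0 5 1 11 4 7)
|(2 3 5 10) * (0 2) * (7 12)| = |(0 2 3 5 10)(7 12)| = 10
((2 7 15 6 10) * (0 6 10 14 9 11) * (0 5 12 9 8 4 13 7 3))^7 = (0 15 8 3 7 14 2 13 6 10 4)(5 11 9 12)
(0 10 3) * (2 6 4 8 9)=(0 10 3)(2 6 4 8 9)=[10, 1, 6, 0, 8, 5, 4, 7, 9, 2, 3]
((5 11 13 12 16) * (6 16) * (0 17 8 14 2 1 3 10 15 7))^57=((0 17 8 14 2 1 3 10 15 7)(5 11 13 12 6 16))^57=(0 10 2 17 15 1 8 7 3 14)(5 12)(6 11)(13 16)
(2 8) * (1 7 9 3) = (1 7 9 3)(2 8) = [0, 7, 8, 1, 4, 5, 6, 9, 2, 3]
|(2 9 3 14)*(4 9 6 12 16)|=|(2 6 12 16 4 9 3 14)|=8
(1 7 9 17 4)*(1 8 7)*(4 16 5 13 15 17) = (4 8 7 9)(5 13 15 17 16) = [0, 1, 2, 3, 8, 13, 6, 9, 7, 4, 10, 11, 12, 15, 14, 17, 5, 16]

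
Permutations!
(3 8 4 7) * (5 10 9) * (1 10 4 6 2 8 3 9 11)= [0, 10, 8, 3, 7, 4, 2, 9, 6, 5, 11, 1]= (1 10 11)(2 8 6)(4 7 9 5)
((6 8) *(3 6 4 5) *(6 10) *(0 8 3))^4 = (3 10 6)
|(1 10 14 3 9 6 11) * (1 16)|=8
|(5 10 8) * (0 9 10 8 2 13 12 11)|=14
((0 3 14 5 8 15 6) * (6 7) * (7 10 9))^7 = (0 9 8 3 7 15 14 6 10 5) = ((0 3 14 5 8 15 10 9 7 6))^7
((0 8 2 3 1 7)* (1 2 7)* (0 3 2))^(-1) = (0 3 7 8)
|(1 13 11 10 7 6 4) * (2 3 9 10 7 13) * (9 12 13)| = 18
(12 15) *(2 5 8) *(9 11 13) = (2 5 8)(9 11 13)(12 15) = [0, 1, 5, 3, 4, 8, 6, 7, 2, 11, 10, 13, 15, 9, 14, 12]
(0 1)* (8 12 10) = (0 1)(8 12 10) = [1, 0, 2, 3, 4, 5, 6, 7, 12, 9, 8, 11, 10]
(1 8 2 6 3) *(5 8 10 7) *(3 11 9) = (1 10 7 5 8 2 6 11 9 3) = [0, 10, 6, 1, 4, 8, 11, 5, 2, 3, 7, 9]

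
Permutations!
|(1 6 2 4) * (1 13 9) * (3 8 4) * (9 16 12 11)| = 11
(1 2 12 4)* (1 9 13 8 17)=(1 2 12 4 9 13 8 17)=[0, 2, 12, 3, 9, 5, 6, 7, 17, 13, 10, 11, 4, 8, 14, 15, 16, 1]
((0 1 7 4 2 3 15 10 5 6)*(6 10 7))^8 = (0 6 1)(2 7 3 4 15) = ((0 1 6)(2 3 15 7 4)(5 10))^8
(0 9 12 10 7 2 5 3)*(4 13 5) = (0 9 12 10 7 2 4 13 5 3) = [9, 1, 4, 0, 13, 3, 6, 2, 8, 12, 7, 11, 10, 5]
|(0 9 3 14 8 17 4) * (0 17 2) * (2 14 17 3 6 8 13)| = |(0 9 6 8 14 13 2)(3 17 4)| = 21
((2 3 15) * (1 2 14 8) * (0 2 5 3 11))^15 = (1 15)(3 8)(5 14)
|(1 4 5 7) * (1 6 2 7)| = |(1 4 5)(2 7 6)| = 3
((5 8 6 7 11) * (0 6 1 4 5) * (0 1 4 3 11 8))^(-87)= (11)(0 8)(4 6)(5 7)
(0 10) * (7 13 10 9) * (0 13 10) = (0 9 7 10 13) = [9, 1, 2, 3, 4, 5, 6, 10, 8, 7, 13, 11, 12, 0]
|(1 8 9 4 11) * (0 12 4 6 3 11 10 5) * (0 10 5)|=|(0 12 4 5 10)(1 8 9 6 3 11)|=30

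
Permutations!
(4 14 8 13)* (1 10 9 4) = (1 10 9 4 14 8 13) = [0, 10, 2, 3, 14, 5, 6, 7, 13, 4, 9, 11, 12, 1, 8]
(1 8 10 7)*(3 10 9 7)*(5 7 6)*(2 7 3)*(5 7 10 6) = (1 8 9 5 3 6 7)(2 10) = [0, 8, 10, 6, 4, 3, 7, 1, 9, 5, 2]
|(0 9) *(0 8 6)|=4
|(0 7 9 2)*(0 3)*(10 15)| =|(0 7 9 2 3)(10 15)| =10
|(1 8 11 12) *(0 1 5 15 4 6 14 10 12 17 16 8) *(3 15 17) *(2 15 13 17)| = 24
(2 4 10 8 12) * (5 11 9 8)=(2 4 10 5 11 9 8 12)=[0, 1, 4, 3, 10, 11, 6, 7, 12, 8, 5, 9, 2]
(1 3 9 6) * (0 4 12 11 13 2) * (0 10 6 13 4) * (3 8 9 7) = (1 8 9 13 2 10 6)(3 7)(4 12 11) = [0, 8, 10, 7, 12, 5, 1, 3, 9, 13, 6, 4, 11, 2]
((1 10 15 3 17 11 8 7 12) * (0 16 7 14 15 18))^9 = ((0 16 7 12 1 10 18)(3 17 11 8 14 15))^9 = (0 7 1 18 16 12 10)(3 8)(11 15)(14 17)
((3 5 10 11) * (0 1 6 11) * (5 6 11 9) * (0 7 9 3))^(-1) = (0 11 1)(3 6)(5 9 7 10)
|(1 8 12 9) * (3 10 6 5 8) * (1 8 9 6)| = 15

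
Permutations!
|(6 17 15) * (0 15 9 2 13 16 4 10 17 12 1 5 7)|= 7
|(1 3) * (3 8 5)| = |(1 8 5 3)| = 4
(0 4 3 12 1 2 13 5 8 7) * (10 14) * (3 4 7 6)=[7, 2, 13, 12, 4, 8, 3, 0, 6, 9, 14, 11, 1, 5, 10]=(0 7)(1 2 13 5 8 6 3 12)(10 14)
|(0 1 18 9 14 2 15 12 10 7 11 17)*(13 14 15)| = 30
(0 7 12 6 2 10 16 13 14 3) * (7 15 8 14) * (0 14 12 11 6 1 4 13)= (0 15 8 12 1 4 13 7 11 6 2 10 16)(3 14)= [15, 4, 10, 14, 13, 5, 2, 11, 12, 9, 16, 6, 1, 7, 3, 8, 0]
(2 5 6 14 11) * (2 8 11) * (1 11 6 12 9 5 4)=(1 11 8 6 14 2 4)(5 12 9)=[0, 11, 4, 3, 1, 12, 14, 7, 6, 5, 10, 8, 9, 13, 2]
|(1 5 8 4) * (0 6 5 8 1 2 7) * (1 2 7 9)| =|(0 6 5 2 9 1 8 4 7)| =9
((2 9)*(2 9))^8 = (9)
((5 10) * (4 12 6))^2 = (4 6 12)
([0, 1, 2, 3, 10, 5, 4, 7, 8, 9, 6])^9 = [0, 1, 2, 3, 4, 5, 6, 7, 8, 9, 10]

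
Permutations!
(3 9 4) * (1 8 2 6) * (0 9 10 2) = (0 9 4 3 10 2 6 1 8) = [9, 8, 6, 10, 3, 5, 1, 7, 0, 4, 2]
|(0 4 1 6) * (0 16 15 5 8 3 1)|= |(0 4)(1 6 16 15 5 8 3)|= 14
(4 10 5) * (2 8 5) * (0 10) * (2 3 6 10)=(0 2 8 5 4)(3 6 10)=[2, 1, 8, 6, 0, 4, 10, 7, 5, 9, 3]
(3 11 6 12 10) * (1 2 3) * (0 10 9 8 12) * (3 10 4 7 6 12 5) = (0 4 7 6)(1 2 10)(3 11 12 9 8 5) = [4, 2, 10, 11, 7, 3, 0, 6, 5, 8, 1, 12, 9]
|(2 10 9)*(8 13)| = 6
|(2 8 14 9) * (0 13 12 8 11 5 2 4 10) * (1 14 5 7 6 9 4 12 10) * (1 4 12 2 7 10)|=|(0 13 1 14 12 8 5 7 6 9 2 11 10)|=13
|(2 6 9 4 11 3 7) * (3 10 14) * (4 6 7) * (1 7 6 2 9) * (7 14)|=10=|(1 14 3 4 11 10 7 9 2 6)|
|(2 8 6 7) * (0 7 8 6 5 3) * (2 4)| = 8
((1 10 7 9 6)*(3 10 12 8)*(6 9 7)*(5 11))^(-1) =(1 6 10 3 8 12)(5 11)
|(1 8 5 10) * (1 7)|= |(1 8 5 10 7)|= 5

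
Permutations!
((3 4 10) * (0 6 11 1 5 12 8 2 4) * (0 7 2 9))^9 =((0 6 11 1 5 12 8 9)(2 4 10 3 7))^9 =(0 6 11 1 5 12 8 9)(2 7 3 10 4)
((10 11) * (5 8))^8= (11)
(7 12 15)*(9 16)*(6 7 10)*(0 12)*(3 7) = (0 12 15 10 6 3 7)(9 16) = [12, 1, 2, 7, 4, 5, 3, 0, 8, 16, 6, 11, 15, 13, 14, 10, 9]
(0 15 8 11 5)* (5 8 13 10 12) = (0 15 13 10 12 5)(8 11) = [15, 1, 2, 3, 4, 0, 6, 7, 11, 9, 12, 8, 5, 10, 14, 13]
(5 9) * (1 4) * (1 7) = (1 4 7)(5 9) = [0, 4, 2, 3, 7, 9, 6, 1, 8, 5]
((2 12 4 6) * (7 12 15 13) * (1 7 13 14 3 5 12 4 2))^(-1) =(1 6 4 7)(2 12 5 3 14 15)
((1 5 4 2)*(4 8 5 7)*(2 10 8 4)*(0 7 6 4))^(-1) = ((0 7 2 1 6 4 10 8 5))^(-1) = (0 5 8 10 4 6 1 2 7)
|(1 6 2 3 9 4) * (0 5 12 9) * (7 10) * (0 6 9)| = 6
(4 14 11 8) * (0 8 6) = (0 8 4 14 11 6) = [8, 1, 2, 3, 14, 5, 0, 7, 4, 9, 10, 6, 12, 13, 11]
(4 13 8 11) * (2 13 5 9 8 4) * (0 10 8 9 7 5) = [10, 1, 13, 3, 0, 7, 6, 5, 11, 9, 8, 2, 12, 4] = (0 10 8 11 2 13 4)(5 7)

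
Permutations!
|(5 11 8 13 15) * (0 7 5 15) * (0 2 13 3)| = |(15)(0 7 5 11 8 3)(2 13)| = 6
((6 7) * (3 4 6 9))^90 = (9)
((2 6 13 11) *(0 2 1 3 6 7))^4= ((0 2 7)(1 3 6 13 11))^4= (0 2 7)(1 11 13 6 3)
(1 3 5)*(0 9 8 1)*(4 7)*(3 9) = (0 3 5)(1 9 8)(4 7) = [3, 9, 2, 5, 7, 0, 6, 4, 1, 8]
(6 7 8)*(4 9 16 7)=[0, 1, 2, 3, 9, 5, 4, 8, 6, 16, 10, 11, 12, 13, 14, 15, 7]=(4 9 16 7 8 6)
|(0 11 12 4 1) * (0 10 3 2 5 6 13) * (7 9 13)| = |(0 11 12 4 1 10 3 2 5 6 7 9 13)| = 13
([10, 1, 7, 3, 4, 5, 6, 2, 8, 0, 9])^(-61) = (0 9 10)(2 7)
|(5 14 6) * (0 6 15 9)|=|(0 6 5 14 15 9)|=6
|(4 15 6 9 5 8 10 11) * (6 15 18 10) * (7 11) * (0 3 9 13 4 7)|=10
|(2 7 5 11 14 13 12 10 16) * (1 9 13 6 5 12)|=|(1 9 13)(2 7 12 10 16)(5 11 14 6)|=60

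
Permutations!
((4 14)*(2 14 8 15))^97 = ((2 14 4 8 15))^97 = (2 4 15 14 8)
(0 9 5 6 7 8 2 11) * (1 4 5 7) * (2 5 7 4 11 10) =(0 9 4 7 8 5 6 1 11)(2 10) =[9, 11, 10, 3, 7, 6, 1, 8, 5, 4, 2, 0]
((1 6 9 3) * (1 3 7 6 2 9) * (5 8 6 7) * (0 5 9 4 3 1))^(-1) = ((9)(0 5 8 6)(1 2 4 3))^(-1) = (9)(0 6 8 5)(1 3 4 2)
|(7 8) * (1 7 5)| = 4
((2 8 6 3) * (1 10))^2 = (10)(2 6)(3 8)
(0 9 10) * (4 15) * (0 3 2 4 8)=[9, 1, 4, 2, 15, 5, 6, 7, 0, 10, 3, 11, 12, 13, 14, 8]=(0 9 10 3 2 4 15 8)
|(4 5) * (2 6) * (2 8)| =|(2 6 8)(4 5)| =6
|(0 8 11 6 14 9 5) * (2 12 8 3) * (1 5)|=|(0 3 2 12 8 11 6 14 9 1 5)|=11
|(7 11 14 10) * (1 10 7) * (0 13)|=6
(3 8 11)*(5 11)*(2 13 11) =[0, 1, 13, 8, 4, 2, 6, 7, 5, 9, 10, 3, 12, 11] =(2 13 11 3 8 5)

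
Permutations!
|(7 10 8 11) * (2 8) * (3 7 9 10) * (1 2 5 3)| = |(1 2 8 11 9 10 5 3 7)| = 9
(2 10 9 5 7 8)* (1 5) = (1 5 7 8 2 10 9) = [0, 5, 10, 3, 4, 7, 6, 8, 2, 1, 9]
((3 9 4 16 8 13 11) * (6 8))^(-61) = ((3 9 4 16 6 8 13 11))^(-61) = (3 16 13 9 6 11 4 8)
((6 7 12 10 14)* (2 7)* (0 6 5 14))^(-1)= ((0 6 2 7 12 10)(5 14))^(-1)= (0 10 12 7 2 6)(5 14)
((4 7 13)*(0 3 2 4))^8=((0 3 2 4 7 13))^8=(0 2 7)(3 4 13)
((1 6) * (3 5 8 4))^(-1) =((1 6)(3 5 8 4))^(-1) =(1 6)(3 4 8 5)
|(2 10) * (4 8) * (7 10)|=6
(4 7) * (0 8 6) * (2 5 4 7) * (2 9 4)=[8, 1, 5, 3, 9, 2, 0, 7, 6, 4]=(0 8 6)(2 5)(4 9)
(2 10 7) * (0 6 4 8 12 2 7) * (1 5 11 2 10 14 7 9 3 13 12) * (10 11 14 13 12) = (0 6 4 8 1 5 14 7 9 3 12 11 2 13 10) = [6, 5, 13, 12, 8, 14, 4, 9, 1, 3, 0, 2, 11, 10, 7]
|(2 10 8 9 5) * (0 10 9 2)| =6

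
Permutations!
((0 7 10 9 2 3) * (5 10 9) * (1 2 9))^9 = (0 3 2 1 7)(5 10)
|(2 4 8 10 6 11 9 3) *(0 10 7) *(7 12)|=|(0 10 6 11 9 3 2 4 8 12 7)|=11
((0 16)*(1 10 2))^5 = (0 16)(1 2 10)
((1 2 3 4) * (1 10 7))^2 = ((1 2 3 4 10 7))^2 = (1 3 10)(2 4 7)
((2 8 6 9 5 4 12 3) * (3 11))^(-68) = ((2 8 6 9 5 4 12 11 3))^(-68) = (2 5 3 9 11 6 12 8 4)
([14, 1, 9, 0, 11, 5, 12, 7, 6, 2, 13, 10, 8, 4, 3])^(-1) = (0 3 14)(2 9)(4 13 10 11)(6 8 12)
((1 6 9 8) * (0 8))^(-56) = ((0 8 1 6 9))^(-56) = (0 9 6 1 8)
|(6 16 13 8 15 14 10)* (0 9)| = 14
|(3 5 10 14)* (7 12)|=4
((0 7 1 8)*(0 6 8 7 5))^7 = (0 5)(1 7)(6 8)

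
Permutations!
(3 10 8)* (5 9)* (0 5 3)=[5, 1, 2, 10, 4, 9, 6, 7, 0, 3, 8]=(0 5 9 3 10 8)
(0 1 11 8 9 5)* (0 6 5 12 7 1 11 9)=(0 11 8)(1 9 12 7)(5 6)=[11, 9, 2, 3, 4, 6, 5, 1, 0, 12, 10, 8, 7]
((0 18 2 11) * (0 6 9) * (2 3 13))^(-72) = ((0 18 3 13 2 11 6 9))^(-72) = (18)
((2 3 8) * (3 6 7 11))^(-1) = ((2 6 7 11 3 8))^(-1) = (2 8 3 11 7 6)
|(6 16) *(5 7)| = |(5 7)(6 16)| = 2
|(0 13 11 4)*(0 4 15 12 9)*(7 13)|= 7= |(0 7 13 11 15 12 9)|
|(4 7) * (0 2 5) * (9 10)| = 6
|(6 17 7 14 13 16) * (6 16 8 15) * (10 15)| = |(6 17 7 14 13 8 10 15)| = 8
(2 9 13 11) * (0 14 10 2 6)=(0 14 10 2 9 13 11 6)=[14, 1, 9, 3, 4, 5, 0, 7, 8, 13, 2, 6, 12, 11, 10]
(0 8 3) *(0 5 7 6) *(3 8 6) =(8)(0 6)(3 5 7) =[6, 1, 2, 5, 4, 7, 0, 3, 8]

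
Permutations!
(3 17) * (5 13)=(3 17)(5 13)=[0, 1, 2, 17, 4, 13, 6, 7, 8, 9, 10, 11, 12, 5, 14, 15, 16, 3]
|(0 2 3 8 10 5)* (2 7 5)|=|(0 7 5)(2 3 8 10)|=12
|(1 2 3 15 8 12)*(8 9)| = 7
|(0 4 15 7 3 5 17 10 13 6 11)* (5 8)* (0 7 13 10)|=|(0 4 15 13 6 11 7 3 8 5 17)|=11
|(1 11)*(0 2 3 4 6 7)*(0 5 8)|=8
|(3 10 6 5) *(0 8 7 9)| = 4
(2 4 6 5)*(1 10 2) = (1 10 2 4 6 5) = [0, 10, 4, 3, 6, 1, 5, 7, 8, 9, 2]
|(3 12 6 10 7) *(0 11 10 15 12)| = |(0 11 10 7 3)(6 15 12)| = 15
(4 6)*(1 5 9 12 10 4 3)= [0, 5, 2, 1, 6, 9, 3, 7, 8, 12, 4, 11, 10]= (1 5 9 12 10 4 6 3)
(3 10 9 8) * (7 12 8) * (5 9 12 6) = (3 10 12 8)(5 9 7 6) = [0, 1, 2, 10, 4, 9, 5, 6, 3, 7, 12, 11, 8]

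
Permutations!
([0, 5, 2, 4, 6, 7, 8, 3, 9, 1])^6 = (1 8 4 7)(3 5 9 6)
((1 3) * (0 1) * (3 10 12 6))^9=(0 12)(1 6)(3 10)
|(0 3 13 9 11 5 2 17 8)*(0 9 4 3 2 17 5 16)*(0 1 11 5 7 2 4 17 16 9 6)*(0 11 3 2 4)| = 30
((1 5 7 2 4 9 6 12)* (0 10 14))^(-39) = (14)(1 5 7 2 4 9 6 12)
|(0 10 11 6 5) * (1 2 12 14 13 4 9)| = 35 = |(0 10 11 6 5)(1 2 12 14 13 4 9)|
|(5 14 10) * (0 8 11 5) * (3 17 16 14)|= |(0 8 11 5 3 17 16 14 10)|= 9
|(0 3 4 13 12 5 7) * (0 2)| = |(0 3 4 13 12 5 7 2)| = 8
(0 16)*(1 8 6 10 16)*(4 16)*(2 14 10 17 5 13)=[1, 8, 14, 3, 16, 13, 17, 7, 6, 9, 4, 11, 12, 2, 10, 15, 0, 5]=(0 1 8 6 17 5 13 2 14 10 4 16)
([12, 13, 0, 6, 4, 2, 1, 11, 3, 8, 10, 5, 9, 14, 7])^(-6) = (0 13 12 14 9 7 8 11 3 5 6 2 1)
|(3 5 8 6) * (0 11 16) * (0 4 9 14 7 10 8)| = |(0 11 16 4 9 14 7 10 8 6 3 5)| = 12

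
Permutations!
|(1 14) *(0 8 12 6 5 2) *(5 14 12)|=|(0 8 5 2)(1 12 6 14)|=4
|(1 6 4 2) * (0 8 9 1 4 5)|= |(0 8 9 1 6 5)(2 4)|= 6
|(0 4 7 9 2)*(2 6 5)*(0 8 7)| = 6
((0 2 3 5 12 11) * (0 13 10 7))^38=(0 3 12 13 7 2 5 11 10)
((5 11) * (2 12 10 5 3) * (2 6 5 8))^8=((2 12 10 8)(3 6 5 11))^8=(12)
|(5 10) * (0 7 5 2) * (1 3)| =|(0 7 5 10 2)(1 3)| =10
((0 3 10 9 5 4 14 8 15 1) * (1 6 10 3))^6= ((0 1)(4 14 8 15 6 10 9 5))^6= (4 9 6 8)(5 10 15 14)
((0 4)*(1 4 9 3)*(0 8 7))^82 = (0 8 1 9 7 4 3)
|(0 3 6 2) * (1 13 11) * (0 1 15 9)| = |(0 3 6 2 1 13 11 15 9)| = 9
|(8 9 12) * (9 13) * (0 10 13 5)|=7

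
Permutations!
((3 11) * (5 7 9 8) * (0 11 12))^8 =((0 11 3 12)(5 7 9 8))^8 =(12)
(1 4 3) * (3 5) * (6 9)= (1 4 5 3)(6 9)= [0, 4, 2, 1, 5, 3, 9, 7, 8, 6]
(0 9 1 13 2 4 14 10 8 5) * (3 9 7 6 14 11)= [7, 13, 4, 9, 11, 0, 14, 6, 5, 1, 8, 3, 12, 2, 10]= (0 7 6 14 10 8 5)(1 13 2 4 11 3 9)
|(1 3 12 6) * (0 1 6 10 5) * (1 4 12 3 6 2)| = |(0 4 12 10 5)(1 6 2)| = 15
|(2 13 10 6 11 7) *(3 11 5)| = |(2 13 10 6 5 3 11 7)| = 8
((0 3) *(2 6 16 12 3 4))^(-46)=((0 4 2 6 16 12 3))^(-46)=(0 6 3 2 12 4 16)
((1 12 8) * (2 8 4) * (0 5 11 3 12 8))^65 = ((0 5 11 3 12 4 2)(1 8))^65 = (0 11 12 2 5 3 4)(1 8)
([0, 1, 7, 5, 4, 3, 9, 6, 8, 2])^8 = (9)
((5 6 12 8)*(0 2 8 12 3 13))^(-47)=(0 8 6 13 2 5 3)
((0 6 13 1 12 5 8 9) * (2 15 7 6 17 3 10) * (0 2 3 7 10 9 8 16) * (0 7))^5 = (0 17)(1 6 16 12 13 7 5)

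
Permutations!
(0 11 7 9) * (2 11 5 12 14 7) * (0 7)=(0 5 12 14)(2 11)(7 9)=[5, 1, 11, 3, 4, 12, 6, 9, 8, 7, 10, 2, 14, 13, 0]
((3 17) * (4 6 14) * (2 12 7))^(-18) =((2 12 7)(3 17)(4 6 14))^(-18) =(17)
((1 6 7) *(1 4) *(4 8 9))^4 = ((1 6 7 8 9 4))^4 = (1 9 7)(4 8 6)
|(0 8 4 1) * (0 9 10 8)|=5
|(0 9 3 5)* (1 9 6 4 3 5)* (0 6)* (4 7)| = 7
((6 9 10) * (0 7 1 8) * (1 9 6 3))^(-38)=(0 3 7 1 9 8 10)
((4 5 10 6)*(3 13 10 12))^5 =((3 13 10 6 4 5 12))^5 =(3 5 6 13 12 4 10)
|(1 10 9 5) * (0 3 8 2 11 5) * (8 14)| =10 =|(0 3 14 8 2 11 5 1 10 9)|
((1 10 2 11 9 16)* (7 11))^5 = ((1 10 2 7 11 9 16))^5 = (1 9 7 10 16 11 2)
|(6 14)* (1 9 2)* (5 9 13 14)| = 7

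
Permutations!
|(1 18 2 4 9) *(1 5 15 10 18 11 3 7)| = 28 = |(1 11 3 7)(2 4 9 5 15 10 18)|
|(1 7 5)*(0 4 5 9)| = |(0 4 5 1 7 9)| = 6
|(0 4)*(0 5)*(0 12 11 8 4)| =5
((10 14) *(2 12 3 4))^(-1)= (2 4 3 12)(10 14)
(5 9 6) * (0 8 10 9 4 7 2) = (0 8 10 9 6 5 4 7 2) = [8, 1, 0, 3, 7, 4, 5, 2, 10, 6, 9]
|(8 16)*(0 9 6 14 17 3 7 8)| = |(0 9 6 14 17 3 7 8 16)| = 9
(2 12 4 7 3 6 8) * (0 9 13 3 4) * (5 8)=(0 9 13 3 6 5 8 2 12)(4 7)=[9, 1, 12, 6, 7, 8, 5, 4, 2, 13, 10, 11, 0, 3]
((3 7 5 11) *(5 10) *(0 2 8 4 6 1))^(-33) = ((0 2 8 4 6 1)(3 7 10 5 11))^(-33) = (0 4)(1 8)(2 6)(3 10 11 7 5)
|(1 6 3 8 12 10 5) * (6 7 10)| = |(1 7 10 5)(3 8 12 6)| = 4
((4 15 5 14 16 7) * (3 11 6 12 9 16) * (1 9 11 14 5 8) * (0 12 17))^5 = ((0 12 11 6 17)(1 9 16 7 4 15 8)(3 14))^5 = (17)(1 15 7 9 8 4 16)(3 14)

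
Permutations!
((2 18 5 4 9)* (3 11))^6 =((2 18 5 4 9)(3 11))^6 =(2 18 5 4 9)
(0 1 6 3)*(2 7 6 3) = (0 1 3)(2 7 6) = [1, 3, 7, 0, 4, 5, 2, 6]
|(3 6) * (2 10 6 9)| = |(2 10 6 3 9)| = 5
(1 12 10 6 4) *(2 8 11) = [0, 12, 8, 3, 1, 5, 4, 7, 11, 9, 6, 2, 10] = (1 12 10 6 4)(2 8 11)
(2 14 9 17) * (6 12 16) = (2 14 9 17)(6 12 16) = [0, 1, 14, 3, 4, 5, 12, 7, 8, 17, 10, 11, 16, 13, 9, 15, 6, 2]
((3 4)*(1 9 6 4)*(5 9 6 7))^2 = ((1 6 4 3)(5 9 7))^2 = (1 4)(3 6)(5 7 9)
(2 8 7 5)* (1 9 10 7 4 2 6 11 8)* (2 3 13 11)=[0, 9, 1, 13, 3, 6, 2, 5, 4, 10, 7, 8, 12, 11]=(1 9 10 7 5 6 2)(3 13 11 8 4)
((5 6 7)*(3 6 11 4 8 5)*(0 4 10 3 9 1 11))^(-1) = (0 5 8 4)(1 9 7 6 3 10 11)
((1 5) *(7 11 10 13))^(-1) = ((1 5)(7 11 10 13))^(-1) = (1 5)(7 13 10 11)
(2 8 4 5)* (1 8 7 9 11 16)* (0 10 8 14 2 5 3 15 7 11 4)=[10, 14, 11, 15, 3, 5, 6, 9, 0, 4, 8, 16, 12, 13, 2, 7, 1]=(0 10 8)(1 14 2 11 16)(3 15 7 9 4)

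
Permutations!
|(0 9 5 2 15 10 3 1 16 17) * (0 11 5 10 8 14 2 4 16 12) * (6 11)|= |(0 9 10 3 1 12)(2 15 8 14)(4 16 17 6 11 5)|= 12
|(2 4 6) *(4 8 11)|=5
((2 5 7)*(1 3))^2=((1 3)(2 5 7))^2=(2 7 5)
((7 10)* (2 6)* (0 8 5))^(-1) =(0 5 8)(2 6)(7 10)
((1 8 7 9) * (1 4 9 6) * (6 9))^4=((1 8 7 9 4 6))^4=(1 4 7)(6 9 8)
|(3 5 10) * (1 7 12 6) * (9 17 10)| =|(1 7 12 6)(3 5 9 17 10)| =20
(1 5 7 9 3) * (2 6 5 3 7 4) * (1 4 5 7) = (1 3 4 2 6 7 9) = [0, 3, 6, 4, 2, 5, 7, 9, 8, 1]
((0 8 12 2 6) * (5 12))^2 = (0 5 2)(6 8 12)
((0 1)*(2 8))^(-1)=(0 1)(2 8)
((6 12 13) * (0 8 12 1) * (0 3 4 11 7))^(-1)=(0 7 11 4 3 1 6 13 12 8)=((0 8 12 13 6 1 3 4 11 7))^(-1)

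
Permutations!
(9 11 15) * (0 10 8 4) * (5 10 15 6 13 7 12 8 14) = [15, 1, 2, 3, 0, 10, 13, 12, 4, 11, 14, 6, 8, 7, 5, 9] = (0 15 9 11 6 13 7 12 8 4)(5 10 14)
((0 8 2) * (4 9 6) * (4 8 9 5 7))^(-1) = (0 2 8 6 9)(4 7 5)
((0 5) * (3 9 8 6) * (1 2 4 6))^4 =(1 3 2 9 4 8 6)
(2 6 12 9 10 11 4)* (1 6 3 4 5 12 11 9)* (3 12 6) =(1 3 4 2 12)(5 6 11)(9 10) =[0, 3, 12, 4, 2, 6, 11, 7, 8, 10, 9, 5, 1]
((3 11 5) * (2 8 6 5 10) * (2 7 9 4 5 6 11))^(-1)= ((2 8 11 10 7 9 4 5 3))^(-1)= (2 3 5 4 9 7 10 11 8)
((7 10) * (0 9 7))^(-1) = (0 10 7 9)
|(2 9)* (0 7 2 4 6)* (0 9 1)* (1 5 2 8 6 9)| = |(0 7 8 6 1)(2 5)(4 9)| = 10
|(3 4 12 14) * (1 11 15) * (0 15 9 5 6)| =|(0 15 1 11 9 5 6)(3 4 12 14)| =28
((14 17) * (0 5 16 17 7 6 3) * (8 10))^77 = (0 7 16 3 14 5 6 17)(8 10)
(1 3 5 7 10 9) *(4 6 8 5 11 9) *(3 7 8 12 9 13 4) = (1 7 10 3 11 13 4 6 12 9)(5 8) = [0, 7, 2, 11, 6, 8, 12, 10, 5, 1, 3, 13, 9, 4]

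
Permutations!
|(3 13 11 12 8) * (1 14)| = 10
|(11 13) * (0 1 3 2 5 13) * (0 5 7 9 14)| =21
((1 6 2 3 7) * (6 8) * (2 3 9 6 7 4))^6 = (2 9 6 3 4)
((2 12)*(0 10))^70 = ((0 10)(2 12))^70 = (12)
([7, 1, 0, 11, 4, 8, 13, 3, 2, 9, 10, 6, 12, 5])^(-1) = (0 2 8 5 13 6 11 3 7)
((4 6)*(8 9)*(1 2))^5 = (1 2)(4 6)(8 9)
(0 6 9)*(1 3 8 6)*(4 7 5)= [1, 3, 2, 8, 7, 4, 9, 5, 6, 0]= (0 1 3 8 6 9)(4 7 5)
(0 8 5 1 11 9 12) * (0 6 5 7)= (0 8 7)(1 11 9 12 6 5)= [8, 11, 2, 3, 4, 1, 5, 0, 7, 12, 10, 9, 6]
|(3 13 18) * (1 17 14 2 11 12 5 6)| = |(1 17 14 2 11 12 5 6)(3 13 18)| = 24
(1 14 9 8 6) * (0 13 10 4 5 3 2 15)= (0 13 10 4 5 3 2 15)(1 14 9 8 6)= [13, 14, 15, 2, 5, 3, 1, 7, 6, 8, 4, 11, 12, 10, 9, 0]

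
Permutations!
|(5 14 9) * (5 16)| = |(5 14 9 16)| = 4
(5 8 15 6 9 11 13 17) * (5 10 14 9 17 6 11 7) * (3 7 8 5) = [0, 1, 2, 7, 4, 5, 17, 3, 15, 8, 14, 13, 12, 6, 9, 11, 16, 10] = (3 7)(6 17 10 14 9 8 15 11 13)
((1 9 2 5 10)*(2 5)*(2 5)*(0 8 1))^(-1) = (0 10 5 2 9 1 8)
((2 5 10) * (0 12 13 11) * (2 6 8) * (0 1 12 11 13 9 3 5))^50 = ((13)(0 11 1 12 9 3 5 10 6 8 2))^50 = (13)(0 5 11 10 1 6 12 8 9 2 3)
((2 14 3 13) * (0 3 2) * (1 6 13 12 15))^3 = ((0 3 12 15 1 6 13)(2 14))^3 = (0 15 13 12 6 3 1)(2 14)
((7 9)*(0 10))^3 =(0 10)(7 9)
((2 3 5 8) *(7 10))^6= (10)(2 5)(3 8)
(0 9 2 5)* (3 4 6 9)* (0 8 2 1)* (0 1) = (0 3 4 6 9)(2 5 8) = [3, 1, 5, 4, 6, 8, 9, 7, 2, 0]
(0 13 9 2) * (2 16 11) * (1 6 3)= (0 13 9 16 11 2)(1 6 3)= [13, 6, 0, 1, 4, 5, 3, 7, 8, 16, 10, 2, 12, 9, 14, 15, 11]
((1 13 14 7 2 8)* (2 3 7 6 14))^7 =(1 8 2 13)(3 7)(6 14)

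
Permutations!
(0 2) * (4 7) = [2, 1, 0, 3, 7, 5, 6, 4] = (0 2)(4 7)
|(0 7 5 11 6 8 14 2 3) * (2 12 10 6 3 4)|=10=|(0 7 5 11 3)(2 4)(6 8 14 12 10)|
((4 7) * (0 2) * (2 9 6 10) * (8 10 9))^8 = (10)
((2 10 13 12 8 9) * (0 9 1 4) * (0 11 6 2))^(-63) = ((0 9)(1 4 11 6 2 10 13 12 8))^(-63) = (13)(0 9)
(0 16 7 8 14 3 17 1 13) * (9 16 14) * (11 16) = (0 14 3 17 1 13)(7 8 9 11 16) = [14, 13, 2, 17, 4, 5, 6, 8, 9, 11, 10, 16, 12, 0, 3, 15, 7, 1]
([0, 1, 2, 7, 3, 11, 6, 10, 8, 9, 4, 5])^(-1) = [0, 1, 2, 4, 10, 11, 6, 3, 8, 9, 7, 5]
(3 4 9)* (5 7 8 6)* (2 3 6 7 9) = (2 3 4)(5 9 6)(7 8) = [0, 1, 3, 4, 2, 9, 5, 8, 7, 6]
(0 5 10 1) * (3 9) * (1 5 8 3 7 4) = [8, 0, 2, 9, 1, 10, 6, 4, 3, 7, 5] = (0 8 3 9 7 4 1)(5 10)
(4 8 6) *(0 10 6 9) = (0 10 6 4 8 9) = [10, 1, 2, 3, 8, 5, 4, 7, 9, 0, 6]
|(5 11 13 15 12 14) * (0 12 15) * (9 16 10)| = 6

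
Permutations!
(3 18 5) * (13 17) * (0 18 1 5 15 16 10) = (0 18 15 16 10)(1 5 3)(13 17) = [18, 5, 2, 1, 4, 3, 6, 7, 8, 9, 0, 11, 12, 17, 14, 16, 10, 13, 15]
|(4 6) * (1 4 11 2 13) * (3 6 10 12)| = |(1 4 10 12 3 6 11 2 13)| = 9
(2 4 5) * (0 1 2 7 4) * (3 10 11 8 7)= (0 1 2)(3 10 11 8 7 4 5)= [1, 2, 0, 10, 5, 3, 6, 4, 7, 9, 11, 8]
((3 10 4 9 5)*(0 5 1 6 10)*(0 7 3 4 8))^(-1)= ((0 5 4 9 1 6 10 8)(3 7))^(-1)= (0 8 10 6 1 9 4 5)(3 7)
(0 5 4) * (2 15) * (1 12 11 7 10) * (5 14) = (0 14 5 4)(1 12 11 7 10)(2 15) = [14, 12, 15, 3, 0, 4, 6, 10, 8, 9, 1, 7, 11, 13, 5, 2]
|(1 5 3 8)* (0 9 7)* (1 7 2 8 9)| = |(0 1 5 3 9 2 8 7)| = 8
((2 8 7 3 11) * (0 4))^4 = (2 11 3 7 8)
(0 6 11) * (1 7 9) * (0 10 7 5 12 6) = (1 5 12 6 11 10 7 9) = [0, 5, 2, 3, 4, 12, 11, 9, 8, 1, 7, 10, 6]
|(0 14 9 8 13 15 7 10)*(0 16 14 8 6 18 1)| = 12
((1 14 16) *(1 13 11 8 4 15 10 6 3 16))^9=(16)(1 14)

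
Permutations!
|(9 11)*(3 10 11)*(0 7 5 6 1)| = 20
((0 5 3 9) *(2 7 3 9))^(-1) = (0 9 5)(2 3 7) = ((0 5 9)(2 7 3))^(-1)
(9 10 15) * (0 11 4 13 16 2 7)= (0 11 4 13 16 2 7)(9 10 15)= [11, 1, 7, 3, 13, 5, 6, 0, 8, 10, 15, 4, 12, 16, 14, 9, 2]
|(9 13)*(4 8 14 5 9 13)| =5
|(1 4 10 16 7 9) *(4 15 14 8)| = 9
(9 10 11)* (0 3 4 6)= (0 3 4 6)(9 10 11)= [3, 1, 2, 4, 6, 5, 0, 7, 8, 10, 11, 9]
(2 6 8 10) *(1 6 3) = (1 6 8 10 2 3) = [0, 6, 3, 1, 4, 5, 8, 7, 10, 9, 2]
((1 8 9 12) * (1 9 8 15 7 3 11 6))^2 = ((1 15 7 3 11 6)(9 12))^2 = (1 7 11)(3 6 15)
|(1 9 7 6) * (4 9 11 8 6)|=|(1 11 8 6)(4 9 7)|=12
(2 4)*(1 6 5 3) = [0, 6, 4, 1, 2, 3, 5] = (1 6 5 3)(2 4)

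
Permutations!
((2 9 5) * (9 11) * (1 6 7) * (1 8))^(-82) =((1 6 7 8)(2 11 9 5))^(-82) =(1 7)(2 9)(5 11)(6 8)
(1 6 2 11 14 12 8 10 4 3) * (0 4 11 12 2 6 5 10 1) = [4, 5, 12, 0, 3, 10, 6, 7, 1, 9, 11, 14, 8, 13, 2] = (0 4 3)(1 5 10 11 14 2 12 8)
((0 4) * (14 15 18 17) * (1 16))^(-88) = (18)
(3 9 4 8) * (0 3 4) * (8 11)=(0 3 9)(4 11 8)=[3, 1, 2, 9, 11, 5, 6, 7, 4, 0, 10, 8]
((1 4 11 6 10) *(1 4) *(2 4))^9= (2 10 6 11 4)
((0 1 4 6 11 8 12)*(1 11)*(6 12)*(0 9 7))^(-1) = (0 7 9 12 4 1 6 8 11)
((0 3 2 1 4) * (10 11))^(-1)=(0 4 1 2 3)(10 11)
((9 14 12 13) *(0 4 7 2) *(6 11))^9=(0 4 7 2)(6 11)(9 14 12 13)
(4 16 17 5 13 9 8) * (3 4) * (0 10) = (0 10)(3 4 16 17 5 13 9 8) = [10, 1, 2, 4, 16, 13, 6, 7, 3, 8, 0, 11, 12, 9, 14, 15, 17, 5]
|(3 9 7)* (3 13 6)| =|(3 9 7 13 6)| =5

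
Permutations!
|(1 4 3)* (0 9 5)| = 3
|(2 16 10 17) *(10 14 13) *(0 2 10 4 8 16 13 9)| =8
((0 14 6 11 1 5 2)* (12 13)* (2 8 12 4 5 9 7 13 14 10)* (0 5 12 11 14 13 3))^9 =(0 3 7 9 1 11 8 5 2 10)(6 14)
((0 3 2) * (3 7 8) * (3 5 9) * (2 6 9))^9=(9)(0 2 5 8 7)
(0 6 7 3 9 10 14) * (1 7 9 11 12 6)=(0 1 7 3 11 12 6 9 10 14)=[1, 7, 2, 11, 4, 5, 9, 3, 8, 10, 14, 12, 6, 13, 0]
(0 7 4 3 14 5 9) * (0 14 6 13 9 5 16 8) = (0 7 4 3 6 13 9 14 16 8) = [7, 1, 2, 6, 3, 5, 13, 4, 0, 14, 10, 11, 12, 9, 16, 15, 8]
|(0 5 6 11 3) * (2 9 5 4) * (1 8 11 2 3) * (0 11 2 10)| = 11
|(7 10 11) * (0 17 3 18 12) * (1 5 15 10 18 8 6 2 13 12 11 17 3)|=105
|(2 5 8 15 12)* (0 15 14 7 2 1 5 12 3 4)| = |(0 15 3 4)(1 5 8 14 7 2 12)| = 28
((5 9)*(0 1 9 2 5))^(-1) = (0 9 1)(2 5)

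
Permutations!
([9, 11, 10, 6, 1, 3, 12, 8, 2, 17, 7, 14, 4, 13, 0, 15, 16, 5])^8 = [1, 6, 2, 9, 3, 0, 17, 7, 8, 11, 10, 12, 5, 13, 4, 15, 16, 14]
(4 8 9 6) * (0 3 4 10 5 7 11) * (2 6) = [3, 1, 6, 4, 8, 7, 10, 11, 9, 2, 5, 0] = (0 3 4 8 9 2 6 10 5 7 11)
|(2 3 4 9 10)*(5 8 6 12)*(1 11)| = 20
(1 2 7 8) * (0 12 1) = [12, 2, 7, 3, 4, 5, 6, 8, 0, 9, 10, 11, 1] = (0 12 1 2 7 8)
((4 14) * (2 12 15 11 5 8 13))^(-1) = (2 13 8 5 11 15 12)(4 14)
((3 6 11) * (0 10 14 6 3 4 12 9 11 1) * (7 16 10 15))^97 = (0 15 7 16 10 14 6 1)(4 12 9 11)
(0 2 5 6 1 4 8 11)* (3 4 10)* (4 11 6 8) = (0 2 5 8 6 1 10 3 11) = [2, 10, 5, 11, 4, 8, 1, 7, 6, 9, 3, 0]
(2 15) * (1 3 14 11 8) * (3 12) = [0, 12, 15, 14, 4, 5, 6, 7, 1, 9, 10, 8, 3, 13, 11, 2] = (1 12 3 14 11 8)(2 15)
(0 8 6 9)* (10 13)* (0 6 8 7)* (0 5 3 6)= (0 7 5 3 6 9)(10 13)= [7, 1, 2, 6, 4, 3, 9, 5, 8, 0, 13, 11, 12, 10]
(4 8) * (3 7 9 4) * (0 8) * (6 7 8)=(0 6 7 9 4)(3 8)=[6, 1, 2, 8, 0, 5, 7, 9, 3, 4]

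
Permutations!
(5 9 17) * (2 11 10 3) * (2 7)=(2 11 10 3 7)(5 9 17)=[0, 1, 11, 7, 4, 9, 6, 2, 8, 17, 3, 10, 12, 13, 14, 15, 16, 5]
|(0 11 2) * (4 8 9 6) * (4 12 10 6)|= |(0 11 2)(4 8 9)(6 12 10)|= 3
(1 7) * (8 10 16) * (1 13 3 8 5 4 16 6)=(1 7 13 3 8 10 6)(4 16 5)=[0, 7, 2, 8, 16, 4, 1, 13, 10, 9, 6, 11, 12, 3, 14, 15, 5]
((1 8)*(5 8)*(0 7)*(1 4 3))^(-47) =(0 7)(1 4 5 3 8)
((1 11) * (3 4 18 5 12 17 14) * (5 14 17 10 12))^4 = (18)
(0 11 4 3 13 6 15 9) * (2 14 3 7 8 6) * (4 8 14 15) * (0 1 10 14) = (0 11 8 6 4 7)(1 10 14 3 13 2 15 9) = [11, 10, 15, 13, 7, 5, 4, 0, 6, 1, 14, 8, 12, 2, 3, 9]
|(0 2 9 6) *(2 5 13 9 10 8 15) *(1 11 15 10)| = 20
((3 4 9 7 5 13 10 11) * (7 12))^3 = ((3 4 9 12 7 5 13 10 11))^3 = (3 12 13)(4 7 10)(5 11 9)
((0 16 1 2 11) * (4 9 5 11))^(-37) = ((0 16 1 2 4 9 5 11))^(-37) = (0 2 5 16 4 11 1 9)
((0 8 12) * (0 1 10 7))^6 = ((0 8 12 1 10 7))^6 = (12)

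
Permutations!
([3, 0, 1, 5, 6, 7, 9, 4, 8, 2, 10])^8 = [1, 2, 9, 0, 7, 3, 4, 5, 8, 6, 10]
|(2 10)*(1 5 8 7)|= |(1 5 8 7)(2 10)|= 4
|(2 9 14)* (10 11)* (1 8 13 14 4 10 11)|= |(1 8 13 14 2 9 4 10)|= 8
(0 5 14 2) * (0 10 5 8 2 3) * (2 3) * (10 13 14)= (0 8 3)(2 13 14)(5 10)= [8, 1, 13, 0, 4, 10, 6, 7, 3, 9, 5, 11, 12, 14, 2]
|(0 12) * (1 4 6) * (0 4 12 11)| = |(0 11)(1 12 4 6)| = 4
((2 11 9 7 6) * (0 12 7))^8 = (0 12 7 6 2 11 9)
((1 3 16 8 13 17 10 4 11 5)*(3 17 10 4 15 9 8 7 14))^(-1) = ((1 17 4 11 5)(3 16 7 14)(8 13 10 15 9))^(-1) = (1 5 11 4 17)(3 14 7 16)(8 9 15 10 13)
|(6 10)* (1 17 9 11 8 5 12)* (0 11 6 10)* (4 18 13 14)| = |(0 11 8 5 12 1 17 9 6)(4 18 13 14)| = 36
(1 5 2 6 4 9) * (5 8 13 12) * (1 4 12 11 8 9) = [0, 9, 6, 3, 1, 2, 12, 7, 13, 4, 10, 8, 5, 11] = (1 9 4)(2 6 12 5)(8 13 11)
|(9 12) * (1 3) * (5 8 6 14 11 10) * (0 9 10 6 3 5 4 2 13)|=84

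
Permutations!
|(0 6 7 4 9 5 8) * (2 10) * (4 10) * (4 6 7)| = |(0 7 10 2 6 4 9 5 8)| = 9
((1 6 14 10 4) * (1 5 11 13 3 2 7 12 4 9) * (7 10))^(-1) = (1 9 10 2 3 13 11 5 4 12 7 14 6)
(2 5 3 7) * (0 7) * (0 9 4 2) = (0 7)(2 5 3 9 4) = [7, 1, 5, 9, 2, 3, 6, 0, 8, 4]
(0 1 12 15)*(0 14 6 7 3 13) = (0 1 12 15 14 6 7 3 13) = [1, 12, 2, 13, 4, 5, 7, 3, 8, 9, 10, 11, 15, 0, 6, 14]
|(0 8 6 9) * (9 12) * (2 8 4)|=7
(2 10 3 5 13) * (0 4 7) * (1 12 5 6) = [4, 12, 10, 6, 7, 13, 1, 0, 8, 9, 3, 11, 5, 2] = (0 4 7)(1 12 5 13 2 10 3 6)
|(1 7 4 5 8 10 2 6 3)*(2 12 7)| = 12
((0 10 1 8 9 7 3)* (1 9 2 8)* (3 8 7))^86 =((0 10 9 3)(2 7 8))^86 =(0 9)(2 8 7)(3 10)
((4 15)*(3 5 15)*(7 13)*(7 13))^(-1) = ((3 5 15 4))^(-1) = (3 4 15 5)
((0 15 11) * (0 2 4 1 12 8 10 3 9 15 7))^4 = ((0 7)(1 12 8 10 3 9 15 11 2 4))^4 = (1 3 2 8 15)(4 10 11 12 9)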